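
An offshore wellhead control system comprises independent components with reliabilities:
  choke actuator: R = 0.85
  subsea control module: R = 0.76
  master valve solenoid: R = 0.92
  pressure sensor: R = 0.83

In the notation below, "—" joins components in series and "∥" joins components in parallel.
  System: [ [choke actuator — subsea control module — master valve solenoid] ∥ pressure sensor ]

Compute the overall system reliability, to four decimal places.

0.9310

Series (choke actuator, subsea control module, and master valve solenoid): 0.850000 × 0.760000 × 0.920000 = 0.594320
Parallel ([0.594320] and pressure sensor): 1 − (1 − 0.594320)(1 − 0.830000) = 0.9310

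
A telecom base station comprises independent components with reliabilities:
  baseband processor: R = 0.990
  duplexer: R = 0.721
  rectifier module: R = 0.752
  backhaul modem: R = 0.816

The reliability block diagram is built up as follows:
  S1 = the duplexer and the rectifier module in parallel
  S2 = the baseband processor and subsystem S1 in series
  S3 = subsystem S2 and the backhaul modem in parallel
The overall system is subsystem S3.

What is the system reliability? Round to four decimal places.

Parallel (duplexer and rectifier module): 1 − (1 − 0.721000)(1 − 0.752000) = 0.930808
Series (baseband processor and [0.930808]): 0.990000 × 0.930808 = 0.921500
Parallel ([0.921500] and backhaul modem): 1 − (1 − 0.921500)(1 − 0.816000) = 0.9856

0.9856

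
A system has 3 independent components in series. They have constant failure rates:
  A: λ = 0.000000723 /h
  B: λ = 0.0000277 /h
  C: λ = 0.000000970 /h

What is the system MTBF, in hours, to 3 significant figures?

Series of exponential components: λ_sys = Σ λ_i
λ_sys = 0.000000723 + 0.0000277 + 0.000000970 = 2.9393e-05 /h
MTBF = 1 / λ_sys = 34000 h

34000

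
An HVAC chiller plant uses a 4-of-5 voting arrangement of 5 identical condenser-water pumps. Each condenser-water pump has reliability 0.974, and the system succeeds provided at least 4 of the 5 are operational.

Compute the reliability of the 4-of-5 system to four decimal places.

0.9936

R = Σ_{i=4}^{5} C(5,i) p^i (1−p)^{5−i} with p = 0.974
C(5,4)·0.974^4·0.026^1 = 0.116998
C(5,5)·0.974^5·0.026^0 = 0.876587
Sum = 0.9936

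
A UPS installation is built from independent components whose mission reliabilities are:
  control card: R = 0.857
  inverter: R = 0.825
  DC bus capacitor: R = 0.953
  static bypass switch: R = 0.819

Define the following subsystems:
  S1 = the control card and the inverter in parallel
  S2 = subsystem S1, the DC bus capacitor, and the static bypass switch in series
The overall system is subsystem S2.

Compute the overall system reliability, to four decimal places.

Parallel (control card and inverter): 1 − (1 − 0.857000)(1 − 0.825000) = 0.974975
Series ([0.974975], DC bus capacitor, and static bypass switch): 0.974975 × 0.953000 × 0.819000 = 0.7610

0.7610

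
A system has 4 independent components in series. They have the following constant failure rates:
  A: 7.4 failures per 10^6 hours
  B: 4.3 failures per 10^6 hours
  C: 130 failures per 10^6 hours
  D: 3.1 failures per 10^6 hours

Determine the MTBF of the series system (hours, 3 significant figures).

Series of exponential components: λ_sys = Σ λ_i
λ_sys = 0.0000074 + 0.0000043 + 0.00013 + 0.0000031 = 1.4480e-04 /h
MTBF = 1 / λ_sys = 6910 h

6910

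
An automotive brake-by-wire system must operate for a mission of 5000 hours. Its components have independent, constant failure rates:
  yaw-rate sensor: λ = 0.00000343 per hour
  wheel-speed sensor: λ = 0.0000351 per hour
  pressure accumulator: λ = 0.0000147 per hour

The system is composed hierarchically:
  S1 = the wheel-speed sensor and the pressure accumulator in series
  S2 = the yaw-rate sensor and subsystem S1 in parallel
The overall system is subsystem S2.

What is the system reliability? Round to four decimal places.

R(yaw-rate sensor) = exp(−0.00000343 × 5000) = 0.982996
R(wheel-speed sensor) = exp(−0.0000351 × 5000) = 0.839037
R(pressure accumulator) = exp(−0.0000147 × 5000) = 0.929136
Series (wheel-speed sensor and pressure accumulator): 0.839037 × 0.929136 = 0.779579
Parallel (yaw-rate sensor and [0.779579]): 1 − (1 − 0.982996)(1 − 0.779579) = 0.9963

0.9963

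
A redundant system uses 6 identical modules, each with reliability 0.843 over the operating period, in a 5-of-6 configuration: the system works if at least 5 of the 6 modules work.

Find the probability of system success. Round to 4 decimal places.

0.7599

R = Σ_{i=5}^{6} C(6,i) p^i (1−p)^{6−i} with p = 0.843
C(6,5)·0.843^5·0.157^1 = 0.401041
C(6,6)·0.843^6·0.157^0 = 0.358893
Sum = 0.7599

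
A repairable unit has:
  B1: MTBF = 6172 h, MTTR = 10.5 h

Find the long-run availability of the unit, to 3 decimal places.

A(B1) = MTBF/(MTBF+MTTR) = 6172/(6172+10.5) = 0.998

0.998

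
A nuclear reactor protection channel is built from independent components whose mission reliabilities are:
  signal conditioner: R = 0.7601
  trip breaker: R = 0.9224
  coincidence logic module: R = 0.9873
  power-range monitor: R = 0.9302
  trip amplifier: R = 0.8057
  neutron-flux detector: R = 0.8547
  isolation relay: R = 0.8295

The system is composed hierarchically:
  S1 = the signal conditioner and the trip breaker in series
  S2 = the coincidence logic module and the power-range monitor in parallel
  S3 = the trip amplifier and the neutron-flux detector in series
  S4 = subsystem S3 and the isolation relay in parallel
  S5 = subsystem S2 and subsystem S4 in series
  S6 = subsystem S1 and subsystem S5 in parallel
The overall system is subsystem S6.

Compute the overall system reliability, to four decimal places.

0.9839

Series (signal conditioner and trip breaker): 0.760100 × 0.922400 = 0.701116
Parallel (coincidence logic module and power-range monitor): 1 − (1 − 0.987300)(1 − 0.930200) = 0.999114
Series (trip amplifier and neutron-flux detector): 0.805700 × 0.854700 = 0.688632
Parallel ([0.688632] and isolation relay): 1 − (1 − 0.688632)(1 − 0.829500) = 0.946912
Series ([0.999114] and [0.946912]): 0.999114 × 0.946912 = 0.946073
Parallel ([0.701116] and [0.946073]): 1 − (1 − 0.701116)(1 − 0.946073) = 0.9839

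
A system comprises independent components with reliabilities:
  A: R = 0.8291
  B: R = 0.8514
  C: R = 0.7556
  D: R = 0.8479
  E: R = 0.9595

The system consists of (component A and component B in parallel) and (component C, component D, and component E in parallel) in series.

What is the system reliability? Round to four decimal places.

0.9731

Parallel (A and B): 1 − (1 − 0.829100)(1 − 0.851400) = 0.974604
Parallel (C, D, and E): 1 − (1 − 0.755600)(1 − 0.847900)(1 − 0.959500) = 0.998494
Series ([0.974604] and [0.998494]): 0.974604 × 0.998494 = 0.9731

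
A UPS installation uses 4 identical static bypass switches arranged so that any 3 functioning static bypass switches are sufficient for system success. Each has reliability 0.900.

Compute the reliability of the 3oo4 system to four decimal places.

R = Σ_{i=3}^{4} C(4,i) p^i (1−p)^{4−i} with p = 0.900
C(4,3)·0.900^3·0.100^1 = 0.291600
C(4,4)·0.900^4·0.100^0 = 0.656100
Sum = 0.9477

0.9477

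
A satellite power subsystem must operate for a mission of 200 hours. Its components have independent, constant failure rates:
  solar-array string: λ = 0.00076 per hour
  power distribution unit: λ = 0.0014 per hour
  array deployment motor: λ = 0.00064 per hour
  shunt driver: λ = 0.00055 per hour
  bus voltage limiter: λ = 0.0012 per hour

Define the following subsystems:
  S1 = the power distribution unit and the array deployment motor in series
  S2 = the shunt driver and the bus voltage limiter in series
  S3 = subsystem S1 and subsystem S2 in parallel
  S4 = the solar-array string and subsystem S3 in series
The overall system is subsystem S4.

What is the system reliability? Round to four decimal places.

R(solar-array string) = exp(−0.00076 × 200) = 0.858988
R(power distribution unit) = exp(−0.0014 × 200) = 0.755784
R(array deployment motor) = exp(−0.00064 × 200) = 0.879853
R(shunt driver) = exp(−0.00055 × 200) = 0.895834
R(bus voltage limiter) = exp(−0.0012 × 200) = 0.786628
Series (power distribution unit and array deployment motor): 0.755784 × 0.879853 = 0.664979
Series (shunt driver and bus voltage limiter): 0.895834 × 0.786628 = 0.704688
Parallel ([0.664979] and [0.704688]): 1 − (1 − 0.664979)(1 − 0.704688) = 0.901064
Series (solar-array string and [0.901064]): 0.858988 × 0.901064 = 0.7740

0.7740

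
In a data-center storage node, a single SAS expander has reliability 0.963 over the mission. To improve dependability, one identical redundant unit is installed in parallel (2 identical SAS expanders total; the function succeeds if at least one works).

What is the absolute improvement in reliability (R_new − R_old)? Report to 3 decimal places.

0.036

R_before = 0.963
R_after = 1 − (1 − 0.963)^2 = 0.999
ΔR = 0.999 − 0.963 = 0.036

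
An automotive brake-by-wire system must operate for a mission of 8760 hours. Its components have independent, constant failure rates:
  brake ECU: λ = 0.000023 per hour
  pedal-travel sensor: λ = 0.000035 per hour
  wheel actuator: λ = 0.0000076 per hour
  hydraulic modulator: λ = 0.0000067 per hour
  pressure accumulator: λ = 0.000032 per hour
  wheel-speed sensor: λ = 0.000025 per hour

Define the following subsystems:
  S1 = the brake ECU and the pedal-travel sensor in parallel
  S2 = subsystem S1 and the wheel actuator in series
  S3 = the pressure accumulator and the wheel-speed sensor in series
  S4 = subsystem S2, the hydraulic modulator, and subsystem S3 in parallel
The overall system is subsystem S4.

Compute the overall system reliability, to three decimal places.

0.998

R(brake ECU) = exp(−0.000023 × 8760) = 0.81752
R(pedal-travel sensor) = exp(−0.000035 × 8760) = 0.73594
R(wheel actuator) = exp(−0.0000076 × 8760) = 0.93559
R(hydraulic modulator) = exp(−0.0000067 × 8760) = 0.94300
R(pressure accumulator) = exp(−0.000032 × 8760) = 0.75554
R(wheel-speed sensor) = exp(−0.000025 × 8760) = 0.80332
Parallel (brake ECU and pedal-travel sensor): 1 − (1 − 0.81752)(1 − 0.73594) = 0.95181
Series ([0.95181] and wheel actuator): 0.95181 × 0.93559 = 0.89050
Series (pressure accumulator and wheel-speed sensor): 0.75554 × 0.80332 = 0.60694
Parallel ([0.89050], hydraulic modulator, and [0.60694]): 1 − (1 − 0.89050)(1 − 0.94300)(1 − 0.60694) = 0.998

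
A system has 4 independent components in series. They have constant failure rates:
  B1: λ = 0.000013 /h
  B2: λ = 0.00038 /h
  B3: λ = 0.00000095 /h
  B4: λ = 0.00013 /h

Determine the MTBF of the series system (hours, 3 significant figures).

Series of exponential components: λ_sys = Σ λ_i
λ_sys = 0.000013 + 0.00038 + 0.00000095 + 0.00013 = 5.2395e-04 /h
MTBF = 1 / λ_sys = 1910 h

1910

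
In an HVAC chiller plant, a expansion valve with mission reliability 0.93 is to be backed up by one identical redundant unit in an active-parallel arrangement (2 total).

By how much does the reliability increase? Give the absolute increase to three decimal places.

R_before = 0.93
R_after = 1 − (1 − 0.93)^2 = 0.995
ΔR = 0.995 − 0.93 = 0.065

0.065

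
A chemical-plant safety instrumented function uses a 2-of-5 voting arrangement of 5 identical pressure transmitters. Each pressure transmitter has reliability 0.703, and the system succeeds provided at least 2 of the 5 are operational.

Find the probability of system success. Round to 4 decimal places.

0.9703

R = Σ_{i=2}^{5} C(5,i) p^i (1−p)^{5−i} with p = 0.703
C(5,2)·0.703^2·0.297^3 = 0.129473
C(5,3)·0.703^3·0.297^2 = 0.306464
C(5,4)·0.703^4·0.297^1 = 0.362700
C(5,5)·0.703^5·0.297^0 = 0.171703
Sum = 0.9703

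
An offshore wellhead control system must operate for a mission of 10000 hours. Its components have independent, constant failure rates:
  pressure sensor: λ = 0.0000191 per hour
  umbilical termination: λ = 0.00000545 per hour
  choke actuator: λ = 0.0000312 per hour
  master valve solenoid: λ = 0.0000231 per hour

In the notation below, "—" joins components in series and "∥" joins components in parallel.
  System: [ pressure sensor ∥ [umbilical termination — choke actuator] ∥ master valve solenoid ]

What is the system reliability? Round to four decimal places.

0.9890

R(pressure sensor) = exp(−0.0000191 × 10000) = 0.826133
R(umbilical termination) = exp(−0.00000545 × 10000) = 0.946959
R(choke actuator) = exp(−0.0000312 × 10000) = 0.731982
R(master valve solenoid) = exp(−0.0000231 × 10000) = 0.793739
Series (umbilical termination and choke actuator): 0.946959 × 0.731982 = 0.693157
Parallel (pressure sensor, [0.693157], and master valve solenoid): 1 − (1 − 0.826133)(1 − 0.693157)(1 − 0.793739) = 0.9890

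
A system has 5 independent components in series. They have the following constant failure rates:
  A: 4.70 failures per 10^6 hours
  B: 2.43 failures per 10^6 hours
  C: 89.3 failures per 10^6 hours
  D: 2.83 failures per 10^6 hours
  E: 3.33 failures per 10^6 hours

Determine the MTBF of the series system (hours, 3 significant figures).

9750

Series of exponential components: λ_sys = Σ λ_i
λ_sys = 0.00000470 + 0.00000243 + 0.0000893 + 0.00000283 + 0.00000333 = 1.0259e-04 /h
MTBF = 1 / λ_sys = 9750 h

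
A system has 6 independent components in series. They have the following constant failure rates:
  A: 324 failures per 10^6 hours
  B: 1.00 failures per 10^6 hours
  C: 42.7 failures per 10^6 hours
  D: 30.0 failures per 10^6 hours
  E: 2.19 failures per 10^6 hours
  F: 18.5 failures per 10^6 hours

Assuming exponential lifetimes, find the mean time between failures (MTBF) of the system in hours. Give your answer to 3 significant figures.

2390

Series of exponential components: λ_sys = Σ λ_i
λ_sys = 0.000324 + 0.00000100 + 0.0000427 + 0.0000300 + 0.00000219 + 0.0000185 = 4.1839e-04 /h
MTBF = 1 / λ_sys = 2390 h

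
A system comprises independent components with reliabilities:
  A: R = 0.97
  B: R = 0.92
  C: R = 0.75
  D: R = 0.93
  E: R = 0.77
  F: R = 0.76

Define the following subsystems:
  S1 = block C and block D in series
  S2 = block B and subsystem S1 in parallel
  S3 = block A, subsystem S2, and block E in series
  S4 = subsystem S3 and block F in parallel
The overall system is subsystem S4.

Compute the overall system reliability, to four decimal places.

0.9349

Series (C and D): 0.750000 × 0.930000 = 0.697500
Parallel (B and [0.697500]): 1 − (1 − 0.920000)(1 − 0.697500) = 0.975800
Series (A, [0.975800], and E): 0.970000 × 0.975800 × 0.770000 = 0.728825
Parallel ([0.728825] and F): 1 − (1 − 0.728825)(1 − 0.760000) = 0.9349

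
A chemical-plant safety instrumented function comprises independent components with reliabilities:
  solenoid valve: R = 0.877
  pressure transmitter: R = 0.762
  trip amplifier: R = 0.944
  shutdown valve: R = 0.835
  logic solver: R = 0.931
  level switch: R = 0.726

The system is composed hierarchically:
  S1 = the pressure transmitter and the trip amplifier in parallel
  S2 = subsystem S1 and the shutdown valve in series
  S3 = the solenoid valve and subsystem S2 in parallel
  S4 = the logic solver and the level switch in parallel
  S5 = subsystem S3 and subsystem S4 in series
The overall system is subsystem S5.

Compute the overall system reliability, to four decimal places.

Parallel (pressure transmitter and trip amplifier): 1 − (1 − 0.762000)(1 − 0.944000) = 0.986672
Series ([0.986672] and shutdown valve): 0.986672 × 0.835000 = 0.823871
Parallel (solenoid valve and [0.823871]): 1 − (1 − 0.877000)(1 − 0.823871) = 0.978336
Parallel (logic solver and level switch): 1 − (1 − 0.931000)(1 − 0.726000) = 0.981094
Series ([0.978336] and [0.981094]): 0.978336 × 0.981094 = 0.9598

0.9598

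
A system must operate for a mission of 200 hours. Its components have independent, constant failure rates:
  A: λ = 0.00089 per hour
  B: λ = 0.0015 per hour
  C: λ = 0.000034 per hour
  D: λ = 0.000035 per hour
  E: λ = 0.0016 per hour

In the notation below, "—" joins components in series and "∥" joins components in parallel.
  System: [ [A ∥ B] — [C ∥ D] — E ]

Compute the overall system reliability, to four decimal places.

0.6954

R(A) = exp(−0.00089 × 200) = 0.836942
R(B) = exp(−0.0015 × 200) = 0.740818
R(C) = exp(−0.000034 × 200) = 0.993223
R(D) = exp(−0.000035 × 200) = 0.993024
R(E) = exp(−0.0016 × 200) = 0.726149
Parallel (A and B): 1 − (1 − 0.836942)(1 − 0.740818) = 0.957738
Parallel (C and D): 1 − (1 − 0.993223)(1 − 0.993024) = 0.999953
Series ([0.957738], [0.999953], and E): 0.957738 × 0.999953 × 0.726149 = 0.6954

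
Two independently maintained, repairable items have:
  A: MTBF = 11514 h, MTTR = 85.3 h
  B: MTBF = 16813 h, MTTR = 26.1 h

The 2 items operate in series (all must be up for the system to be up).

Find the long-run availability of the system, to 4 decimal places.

0.9911

A(A) = MTBF/(MTBF+MTTR) = 11514/(11514+85.3) = 0.992646
A(B) = MTBF/(MTBF+MTTR) = 16813/(16813+26.1) = 0.998450
Series availability: 0.992646 × 0.998450 = 0.9911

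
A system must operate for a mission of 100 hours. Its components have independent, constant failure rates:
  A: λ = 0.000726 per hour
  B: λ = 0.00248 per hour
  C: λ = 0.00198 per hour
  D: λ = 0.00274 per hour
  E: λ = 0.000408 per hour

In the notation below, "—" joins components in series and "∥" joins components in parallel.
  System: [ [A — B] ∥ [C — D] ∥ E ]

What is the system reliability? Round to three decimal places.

R(A) = exp(−0.000726 × 100) = 0.92997
R(B) = exp(−0.00248 × 100) = 0.78036
R(C) = exp(−0.00198 × 100) = 0.82037
R(D) = exp(−0.00274 × 100) = 0.76033
R(E) = exp(−0.000408 × 100) = 0.96002
Series (A and B): 0.92997 × 0.78036 = 0.72571
Series (C and D): 0.82037 × 0.76033 = 0.62375
Parallel ([0.72571], [0.62375], and E): 1 − (1 − 0.72571)(1 − 0.62375)(1 − 0.96002) = 0.996

0.996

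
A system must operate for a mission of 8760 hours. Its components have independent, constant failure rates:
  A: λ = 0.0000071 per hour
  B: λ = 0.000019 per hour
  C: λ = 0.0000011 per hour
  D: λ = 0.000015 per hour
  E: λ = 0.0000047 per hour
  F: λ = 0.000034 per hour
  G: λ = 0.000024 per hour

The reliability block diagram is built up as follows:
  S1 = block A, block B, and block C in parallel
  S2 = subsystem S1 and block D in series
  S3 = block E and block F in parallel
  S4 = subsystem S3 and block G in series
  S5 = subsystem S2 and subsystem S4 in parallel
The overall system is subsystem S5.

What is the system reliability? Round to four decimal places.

R(A) = exp(−0.0000071 × 8760) = 0.939699
R(B) = exp(−0.000019 × 8760) = 0.846674
R(C) = exp(−0.0000011 × 8760) = 0.990410
R(D) = exp(−0.000015 × 8760) = 0.876867
R(E) = exp(−0.0000047 × 8760) = 0.959664
R(F) = exp(−0.000034 × 8760) = 0.742420
R(G) = exp(−0.000024 × 8760) = 0.810390
Parallel (A, B, and C): 1 − (1 − 0.939699)(1 − 0.846674)(1 − 0.990410) = 0.999911
Series ([0.999911] and D): 0.999911 × 0.876867 = 0.876789
Parallel (E and F): 1 − (1 − 0.959664)(1 − 0.742420) = 0.989610
Series ([0.989610] and G): 0.989610 × 0.810390 = 0.801970
Parallel ([0.876789] and [0.801970]): 1 − (1 − 0.876789)(1 − 0.801970) = 0.9756

0.9756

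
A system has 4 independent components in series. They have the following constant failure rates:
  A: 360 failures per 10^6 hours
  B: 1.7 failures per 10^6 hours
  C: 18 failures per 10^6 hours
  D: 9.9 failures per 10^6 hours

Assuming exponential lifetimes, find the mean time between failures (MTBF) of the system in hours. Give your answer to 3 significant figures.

2570

Series of exponential components: λ_sys = Σ λ_i
λ_sys = 0.00036 + 0.0000017 + 0.000018 + 0.0000099 = 3.8960e-04 /h
MTBF = 1 / λ_sys = 2570 h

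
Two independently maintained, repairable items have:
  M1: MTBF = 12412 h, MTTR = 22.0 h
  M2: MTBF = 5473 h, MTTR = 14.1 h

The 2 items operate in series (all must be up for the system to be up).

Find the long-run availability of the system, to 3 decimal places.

A(M1) = MTBF/(MTBF+MTTR) = 12412/(12412+22.0) = 0.998231
A(M2) = MTBF/(MTBF+MTTR) = 5473/(5473+14.1) = 0.997430
Series availability: 0.998231 × 0.997430 = 0.996

0.996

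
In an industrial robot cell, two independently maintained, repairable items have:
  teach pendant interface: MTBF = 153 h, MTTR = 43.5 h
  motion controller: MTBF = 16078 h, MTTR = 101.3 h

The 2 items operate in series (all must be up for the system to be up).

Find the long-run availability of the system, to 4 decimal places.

A(teach pendant interface) = MTBF/(MTBF+MTTR) = 153/(153+43.5) = 0.778626
A(motion controller) = MTBF/(MTBF+MTTR) = 16078/(16078+101.3) = 0.993739
Series availability: 0.778626 × 0.993739 = 0.7738

0.7738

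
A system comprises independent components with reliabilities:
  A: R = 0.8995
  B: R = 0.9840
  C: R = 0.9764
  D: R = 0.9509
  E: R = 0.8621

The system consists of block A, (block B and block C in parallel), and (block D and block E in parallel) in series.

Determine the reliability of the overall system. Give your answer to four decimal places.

Parallel (B and C): 1 − (1 − 0.984000)(1 − 0.976400) = 0.999622
Parallel (D and E): 1 − (1 − 0.950900)(1 − 0.862100) = 0.993229
Series (A, [0.999622], and [0.993229]): 0.899500 × 0.999622 × 0.993229 = 0.8931

0.8931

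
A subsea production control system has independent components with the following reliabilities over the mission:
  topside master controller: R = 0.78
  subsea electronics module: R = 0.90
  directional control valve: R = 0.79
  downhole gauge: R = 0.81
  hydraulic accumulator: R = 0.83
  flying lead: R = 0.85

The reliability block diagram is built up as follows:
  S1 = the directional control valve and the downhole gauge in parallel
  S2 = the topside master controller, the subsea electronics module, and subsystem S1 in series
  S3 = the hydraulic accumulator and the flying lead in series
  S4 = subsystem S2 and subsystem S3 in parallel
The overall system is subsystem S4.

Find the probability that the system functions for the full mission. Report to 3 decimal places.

0.904

Parallel (directional control valve and downhole gauge): 1 − (1 − 0.79000)(1 − 0.81000) = 0.96010
Series (topside master controller, subsea electronics module, and [0.96010]): 0.78000 × 0.90000 × 0.96010 = 0.67399
Series (hydraulic accumulator and flying lead): 0.83000 × 0.85000 = 0.70550
Parallel ([0.67399] and [0.70550]): 1 − (1 − 0.67399)(1 − 0.70550) = 0.904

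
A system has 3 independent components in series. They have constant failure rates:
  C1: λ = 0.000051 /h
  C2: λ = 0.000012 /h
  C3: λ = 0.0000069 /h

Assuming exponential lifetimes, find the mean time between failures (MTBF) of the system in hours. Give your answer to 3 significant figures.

14300

Series of exponential components: λ_sys = Σ λ_i
λ_sys = 0.000051 + 0.000012 + 0.0000069 = 6.9900e-05 /h
MTBF = 1 / λ_sys = 14300 h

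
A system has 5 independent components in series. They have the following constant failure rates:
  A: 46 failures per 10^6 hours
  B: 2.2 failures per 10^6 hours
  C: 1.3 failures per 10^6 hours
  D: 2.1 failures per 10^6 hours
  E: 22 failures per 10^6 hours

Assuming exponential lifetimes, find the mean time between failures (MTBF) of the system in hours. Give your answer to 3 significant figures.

Series of exponential components: λ_sys = Σ λ_i
λ_sys = 0.000046 + 0.0000022 + 0.0000013 + 0.0000021 + 0.000022 = 7.3600e-05 /h
MTBF = 1 / λ_sys = 13600 h

13600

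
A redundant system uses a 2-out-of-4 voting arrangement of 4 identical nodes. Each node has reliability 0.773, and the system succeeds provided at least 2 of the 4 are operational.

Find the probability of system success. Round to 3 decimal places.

0.961

R = Σ_{i=2}^{4} C(4,i) p^i (1−p)^{4−i} with p = 0.773
C(4,2)·0.773^2·0.227^2 = 0.18474
C(4,3)·0.773^3·0.227^1 = 0.41940
C(4,4)·0.773^4·0.227^0 = 0.35704
Sum = 0.961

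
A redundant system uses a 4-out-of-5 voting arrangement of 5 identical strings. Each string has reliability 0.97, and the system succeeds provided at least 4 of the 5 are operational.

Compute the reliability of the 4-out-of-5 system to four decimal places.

0.9915

R = Σ_{i=4}^{5} C(5,i) p^i (1−p)^{5−i} with p = 0.97
C(5,4)·0.97^4·0.03^1 = 0.132794
C(5,5)·0.97^5·0.03^0 = 0.858734
Sum = 0.9915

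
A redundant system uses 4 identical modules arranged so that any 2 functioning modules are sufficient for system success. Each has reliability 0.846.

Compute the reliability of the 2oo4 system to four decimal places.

0.9871

R = Σ_{i=2}^{4} C(4,i) p^i (1−p)^{4−i} with p = 0.846
C(4,2)·0.846^2·0.154^2 = 0.101844
C(4,3)·0.846^3·0.154^1 = 0.372985
C(4,4)·0.846^4·0.154^0 = 0.512249
Sum = 0.9871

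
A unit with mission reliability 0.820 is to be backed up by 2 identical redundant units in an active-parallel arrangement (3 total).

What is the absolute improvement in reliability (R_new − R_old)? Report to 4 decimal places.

0.1742

R_before = 0.820
R_after = 1 − (1 − 0.820)^3 = 0.9942
ΔR = 0.9942 − 0.820 = 0.1742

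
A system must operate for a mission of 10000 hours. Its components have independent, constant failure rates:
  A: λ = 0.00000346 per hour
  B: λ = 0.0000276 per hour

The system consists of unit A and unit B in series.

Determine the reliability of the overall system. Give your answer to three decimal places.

R(A) = exp(−0.00000346 × 10000) = 0.96599
R(B) = exp(−0.0000276 × 10000) = 0.75881
Series (A and B): 0.96599 × 0.75881 = 0.733

0.733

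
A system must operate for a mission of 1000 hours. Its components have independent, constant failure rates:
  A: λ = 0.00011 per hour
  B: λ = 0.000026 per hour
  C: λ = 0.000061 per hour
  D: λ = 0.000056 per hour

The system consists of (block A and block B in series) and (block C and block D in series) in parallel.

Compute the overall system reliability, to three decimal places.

0.986

R(A) = exp(−0.00011 × 1000) = 0.89583
R(B) = exp(−0.000026 × 1000) = 0.97434
R(C) = exp(−0.000061 × 1000) = 0.94082
R(D) = exp(−0.000056 × 1000) = 0.94554
Series (A and B): 0.89583 × 0.97434 = 0.87284
Series (C and D): 0.94082 × 0.94554 = 0.88958
Parallel ([0.87284] and [0.88958]): 1 − (1 − 0.87284)(1 − 0.88958) = 0.986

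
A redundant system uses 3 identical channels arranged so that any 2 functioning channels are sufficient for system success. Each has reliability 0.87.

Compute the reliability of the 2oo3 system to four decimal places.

0.9537

R = Σ_{i=2}^{3} C(3,i) p^i (1−p)^{3−i} with p = 0.87
C(3,2)·0.87^2·0.13^1 = 0.295191
C(3,3)·0.87^3·0.13^0 = 0.658503
Sum = 0.9537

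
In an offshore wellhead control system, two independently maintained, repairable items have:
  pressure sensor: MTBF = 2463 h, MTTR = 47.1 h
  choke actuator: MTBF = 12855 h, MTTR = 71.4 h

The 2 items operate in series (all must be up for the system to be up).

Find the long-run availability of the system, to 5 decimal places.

A(pressure sensor) = MTBF/(MTBF+MTTR) = 2463/(2463+47.1) = 0.981236
A(choke actuator) = MTBF/(MTBF+MTTR) = 12855/(12855+71.4) = 0.994476
Series availability: 0.981236 × 0.994476 = 0.97582

0.97582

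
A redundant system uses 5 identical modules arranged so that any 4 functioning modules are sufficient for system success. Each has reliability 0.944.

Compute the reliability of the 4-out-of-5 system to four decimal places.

R = Σ_{i=4}^{5} C(5,i) p^i (1−p)^{5−i} with p = 0.944
C(5,4)·0.944^4·0.056^1 = 0.222355
C(5,5)·0.944^5·0.056^0 = 0.749652
Sum = 0.9720

0.9720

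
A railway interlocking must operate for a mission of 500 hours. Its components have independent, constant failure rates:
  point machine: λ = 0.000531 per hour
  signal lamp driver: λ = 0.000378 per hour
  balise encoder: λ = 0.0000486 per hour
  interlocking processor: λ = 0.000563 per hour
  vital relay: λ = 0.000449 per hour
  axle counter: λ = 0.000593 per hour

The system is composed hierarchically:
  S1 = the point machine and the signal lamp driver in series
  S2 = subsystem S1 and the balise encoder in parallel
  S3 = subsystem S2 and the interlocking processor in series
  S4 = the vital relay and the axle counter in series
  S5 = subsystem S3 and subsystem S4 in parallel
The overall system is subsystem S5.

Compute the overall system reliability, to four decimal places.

R(point machine) = exp(−0.000531 × 500) = 0.766822
R(signal lamp driver) = exp(−0.000378 × 500) = 0.827787
R(balise encoder) = exp(−0.0000486 × 500) = 0.975993
R(interlocking processor) = exp(−0.000563 × 500) = 0.754651
R(vital relay) = exp(−0.000449 × 500) = 0.798916
R(axle counter) = exp(−0.000593 × 500) = 0.743416
Series (point machine and signal lamp driver): 0.766822 × 0.827787 = 0.634765
Parallel ([0.634765] and balise encoder): 1 − (1 − 0.634765)(1 − 0.975993) = 0.991232
Series ([0.991232] and interlocking processor): 0.991232 × 0.754651 = 0.748034
Series (vital relay and axle counter): 0.798916 × 0.743416 = 0.593927
Parallel ([0.748034] and [0.593927]): 1 − (1 − 0.748034)(1 − 0.593927) = 0.8977

0.8977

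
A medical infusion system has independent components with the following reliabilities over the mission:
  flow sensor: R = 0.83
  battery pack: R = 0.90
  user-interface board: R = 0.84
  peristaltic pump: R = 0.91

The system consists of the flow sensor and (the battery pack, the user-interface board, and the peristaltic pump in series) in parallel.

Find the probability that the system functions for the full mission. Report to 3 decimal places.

0.947

Series (battery pack, user-interface board, and peristaltic pump): 0.90000 × 0.84000 × 0.91000 = 0.68796
Parallel (flow sensor and [0.68796]): 1 − (1 − 0.83000)(1 − 0.68796) = 0.947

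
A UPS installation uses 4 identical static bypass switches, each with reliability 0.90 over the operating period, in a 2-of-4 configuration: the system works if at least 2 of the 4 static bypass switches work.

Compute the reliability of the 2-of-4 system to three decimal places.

0.996

R = Σ_{i=2}^{4} C(4,i) p^i (1−p)^{4−i} with p = 0.90
C(4,2)·0.90^2·0.10^2 = 0.04860
C(4,3)·0.90^3·0.10^1 = 0.29160
C(4,4)·0.90^4·0.10^0 = 0.65610
Sum = 0.996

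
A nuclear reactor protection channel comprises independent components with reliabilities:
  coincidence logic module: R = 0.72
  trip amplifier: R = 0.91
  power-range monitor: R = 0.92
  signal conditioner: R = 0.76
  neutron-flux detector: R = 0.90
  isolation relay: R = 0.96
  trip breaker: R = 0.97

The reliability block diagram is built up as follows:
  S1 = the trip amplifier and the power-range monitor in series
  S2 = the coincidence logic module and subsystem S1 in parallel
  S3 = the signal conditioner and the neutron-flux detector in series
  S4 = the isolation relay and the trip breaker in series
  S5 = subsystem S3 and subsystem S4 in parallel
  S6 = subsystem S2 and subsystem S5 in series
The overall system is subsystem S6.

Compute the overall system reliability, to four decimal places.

0.9337

Series (trip amplifier and power-range monitor): 0.910000 × 0.920000 = 0.837200
Parallel (coincidence logic module and [0.837200]): 1 − (1 − 0.720000)(1 − 0.837200) = 0.954416
Series (signal conditioner and neutron-flux detector): 0.760000 × 0.900000 = 0.684000
Series (isolation relay and trip breaker): 0.960000 × 0.970000 = 0.931200
Parallel ([0.684000] and [0.931200]): 1 − (1 − 0.684000)(1 − 0.931200) = 0.978259
Series ([0.954416] and [0.978259]): 0.954416 × 0.978259 = 0.9337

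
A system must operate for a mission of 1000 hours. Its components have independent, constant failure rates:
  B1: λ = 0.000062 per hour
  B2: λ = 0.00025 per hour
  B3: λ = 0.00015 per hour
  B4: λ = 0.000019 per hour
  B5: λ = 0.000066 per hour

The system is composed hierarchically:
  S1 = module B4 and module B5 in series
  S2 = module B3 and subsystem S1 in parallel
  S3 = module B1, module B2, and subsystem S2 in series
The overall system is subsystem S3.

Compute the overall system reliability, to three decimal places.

0.724

R(B1) = exp(−0.000062 × 1000) = 0.93988
R(B2) = exp(−0.00025 × 1000) = 0.77880
R(B3) = exp(−0.00015 × 1000) = 0.86071
R(B4) = exp(−0.000019 × 1000) = 0.98118
R(B5) = exp(−0.000066 × 1000) = 0.93613
Series (B4 and B5): 0.98118 × 0.93613 = 0.91851
Parallel (B3 and [0.91851]): 1 − (1 − 0.86071)(1 − 0.91851) = 0.98865
Series (B1, B2, and [0.98865]): 0.93988 × 0.77880 × 0.98865 = 0.724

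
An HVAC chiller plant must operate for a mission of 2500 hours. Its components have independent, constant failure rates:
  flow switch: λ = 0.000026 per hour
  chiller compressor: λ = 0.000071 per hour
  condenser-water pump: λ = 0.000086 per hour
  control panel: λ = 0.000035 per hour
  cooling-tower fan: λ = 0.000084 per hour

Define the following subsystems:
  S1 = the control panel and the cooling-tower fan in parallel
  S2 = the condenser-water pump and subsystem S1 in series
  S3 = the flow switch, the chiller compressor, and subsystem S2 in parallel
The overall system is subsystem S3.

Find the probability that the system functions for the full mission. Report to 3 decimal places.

R(flow switch) = exp(−0.000026 × 2500) = 0.93707
R(chiller compressor) = exp(−0.000071 × 2500) = 0.83736
R(condenser-water pump) = exp(−0.000086 × 2500) = 0.80654
R(control panel) = exp(−0.000035 × 2500) = 0.91622
R(cooling-tower fan) = exp(−0.000084 × 2500) = 0.81058
Parallel (control panel and cooling-tower fan): 1 − (1 − 0.91622)(1 − 0.81058) = 0.98413
Series (condenser-water pump and [0.98413]): 0.80654 × 0.98413 = 0.79374
Parallel (flow switch, chiller compressor, and [0.79374]): 1 − (1 − 0.93707)(1 − 0.83736)(1 − 0.79374) = 0.998

0.998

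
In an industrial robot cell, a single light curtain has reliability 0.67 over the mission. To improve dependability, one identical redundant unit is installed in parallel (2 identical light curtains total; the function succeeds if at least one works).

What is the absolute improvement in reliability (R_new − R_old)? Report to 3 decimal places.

R_before = 0.67
R_after = 1 − (1 − 0.67)^2 = 0.891
ΔR = 0.891 − 0.67 = 0.221

0.221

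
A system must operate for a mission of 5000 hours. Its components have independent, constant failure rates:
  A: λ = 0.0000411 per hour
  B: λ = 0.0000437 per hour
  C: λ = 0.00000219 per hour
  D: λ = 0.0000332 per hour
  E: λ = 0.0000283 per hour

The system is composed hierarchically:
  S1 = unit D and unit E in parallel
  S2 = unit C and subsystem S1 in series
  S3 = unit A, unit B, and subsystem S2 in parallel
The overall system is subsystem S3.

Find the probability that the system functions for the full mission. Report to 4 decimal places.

0.9989

R(A) = exp(−0.0000411 × 5000) = 0.814240
R(B) = exp(−0.0000437 × 5000) = 0.803723
R(C) = exp(−0.00000219 × 5000) = 0.989110
R(D) = exp(−0.0000332 × 5000) = 0.847046
R(E) = exp(−0.0000283 × 5000) = 0.868055
Parallel (D and E): 1 − (1 − 0.847046)(1 − 0.868055) = 0.979818
Series (C and [0.979818]): 0.989110 × 0.979818 = 0.969148
Parallel (A, B, and [0.969148]): 1 − (1 − 0.814240)(1 − 0.803723)(1 − 0.969148) = 0.9989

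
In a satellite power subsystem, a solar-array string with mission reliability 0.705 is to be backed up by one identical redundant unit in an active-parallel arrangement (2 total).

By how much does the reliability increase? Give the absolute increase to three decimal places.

0.208

R_before = 0.705
R_after = 1 − (1 − 0.705)^2 = 0.913
ΔR = 0.913 − 0.705 = 0.208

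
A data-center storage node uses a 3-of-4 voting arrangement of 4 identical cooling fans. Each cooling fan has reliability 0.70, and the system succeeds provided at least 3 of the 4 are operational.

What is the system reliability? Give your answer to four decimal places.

R = Σ_{i=3}^{4} C(4,i) p^i (1−p)^{4−i} with p = 0.70
C(4,3)·0.70^3·0.30^1 = 0.411600
C(4,4)·0.70^4·0.30^0 = 0.240100
Sum = 0.6517

0.6517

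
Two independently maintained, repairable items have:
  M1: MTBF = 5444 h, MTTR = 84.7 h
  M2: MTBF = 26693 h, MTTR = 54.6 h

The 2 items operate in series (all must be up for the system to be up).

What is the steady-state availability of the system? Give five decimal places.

A(M1) = MTBF/(MTBF+MTTR) = 5444/(5444+84.7) = 0.984680
A(M2) = MTBF/(MTBF+MTTR) = 26693/(26693+54.6) = 0.997959
Series availability: 0.984680 × 0.997959 = 0.98267

0.98267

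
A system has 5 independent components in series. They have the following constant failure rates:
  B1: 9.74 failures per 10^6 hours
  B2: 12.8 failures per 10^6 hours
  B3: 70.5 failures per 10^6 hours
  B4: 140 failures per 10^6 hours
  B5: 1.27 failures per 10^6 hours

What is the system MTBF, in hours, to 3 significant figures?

4270

Series of exponential components: λ_sys = Σ λ_i
λ_sys = 0.00000974 + 0.0000128 + 0.0000705 + 0.000140 + 0.00000127 = 2.3431e-04 /h
MTBF = 1 / λ_sys = 4270 h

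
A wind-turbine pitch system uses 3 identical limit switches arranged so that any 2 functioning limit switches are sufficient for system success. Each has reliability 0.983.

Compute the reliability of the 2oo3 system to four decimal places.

R = Σ_{i=2}^{3} C(3,i) p^i (1−p)^{3−i} with p = 0.983
C(3,2)·0.983^2·0.017^1 = 0.049281
C(3,3)·0.983^3·0.017^0 = 0.949862
Sum = 0.9991

0.9991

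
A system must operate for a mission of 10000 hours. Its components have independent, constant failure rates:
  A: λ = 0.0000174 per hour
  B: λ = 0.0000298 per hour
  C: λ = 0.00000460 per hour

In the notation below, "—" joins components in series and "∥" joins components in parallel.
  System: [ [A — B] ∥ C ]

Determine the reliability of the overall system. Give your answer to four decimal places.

0.9831

R(A) = exp(−0.0000174 × 10000) = 0.840297
R(B) = exp(−0.0000298 × 10000) = 0.742301
R(C) = exp(−0.00000460 × 10000) = 0.955042
Series (A and B): 0.840297 × 0.742301 = 0.623753
Parallel ([0.623753] and C): 1 − (1 − 0.623753)(1 − 0.955042) = 0.9831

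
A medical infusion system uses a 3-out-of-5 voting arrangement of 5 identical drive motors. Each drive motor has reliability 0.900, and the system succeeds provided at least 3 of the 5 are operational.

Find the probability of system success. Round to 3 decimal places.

0.991

R = Σ_{i=3}^{5} C(5,i) p^i (1−p)^{5−i} with p = 0.900
C(5,3)·0.900^3·0.100^2 = 0.07290
C(5,4)·0.900^4·0.100^1 = 0.32805
C(5,5)·0.900^5·0.100^0 = 0.59049
Sum = 0.991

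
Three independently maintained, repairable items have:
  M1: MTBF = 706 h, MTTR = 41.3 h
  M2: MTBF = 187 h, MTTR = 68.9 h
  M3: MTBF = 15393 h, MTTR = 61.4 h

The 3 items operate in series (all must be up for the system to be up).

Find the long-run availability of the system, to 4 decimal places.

0.6876

A(M1) = MTBF/(MTBF+MTTR) = 706/(706+41.3) = 0.944734
A(M2) = MTBF/(MTBF+MTTR) = 187/(187+68.9) = 0.730754
A(M3) = MTBF/(MTBF+MTTR) = 15393/(15393+61.4) = 0.996027
Series availability: 0.944734 × 0.730754 × 0.996027 = 0.6876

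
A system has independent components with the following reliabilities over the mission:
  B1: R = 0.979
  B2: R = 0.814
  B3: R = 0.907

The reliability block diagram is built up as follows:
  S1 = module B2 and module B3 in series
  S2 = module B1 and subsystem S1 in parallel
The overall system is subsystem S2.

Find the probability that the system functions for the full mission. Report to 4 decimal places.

Series (B2 and B3): 0.814000 × 0.907000 = 0.738298
Parallel (B1 and [0.738298]): 1 − (1 − 0.979000)(1 − 0.738298) = 0.9945

0.9945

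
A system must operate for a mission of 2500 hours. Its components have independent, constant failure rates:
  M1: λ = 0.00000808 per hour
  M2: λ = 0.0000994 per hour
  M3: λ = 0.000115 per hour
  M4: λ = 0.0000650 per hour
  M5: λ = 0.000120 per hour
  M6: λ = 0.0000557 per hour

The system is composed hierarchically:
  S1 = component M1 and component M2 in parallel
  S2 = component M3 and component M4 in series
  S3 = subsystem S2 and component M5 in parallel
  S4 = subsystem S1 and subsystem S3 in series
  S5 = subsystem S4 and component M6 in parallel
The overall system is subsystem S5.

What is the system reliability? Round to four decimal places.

0.9873

R(M1) = exp(−0.00000808 × 2500) = 0.980003
R(M2) = exp(−0.0000994 × 2500) = 0.779970
R(M3) = exp(−0.000115 × 2500) = 0.750137
R(M4) = exp(−0.0000650 × 2500) = 0.850016
R(M5) = exp(−0.000120 × 2500) = 0.740818
R(M6) = exp(−0.0000557 × 2500) = 0.870010
Parallel (M1 and M2): 1 − (1 − 0.980003)(1 − 0.779970) = 0.995600
Series (M3 and M4): 0.750137 × 0.850016 = 0.637628
Parallel ([0.637628] and M5): 1 − (1 − 0.637628)(1 − 0.740818) = 0.906080
Series ([0.995600] and [0.906080]): 0.995600 × 0.906080 = 0.902093
Parallel ([0.902093] and M6): 1 − (1 − 0.902093)(1 − 0.870010) = 0.9873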